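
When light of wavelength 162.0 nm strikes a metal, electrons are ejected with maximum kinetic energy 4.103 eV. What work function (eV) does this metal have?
3.55 eV

From Einstein's photoelectric equation: KE_max = hf - φ = hc/λ - φ

Rearranging for φ:
φ = hc/λ - KE_max

Calculate photon energy:
E_photon = hc/λ = 7.6533 eV

Therefore:
φ = 7.6533 - 4.103 = 3.55 eV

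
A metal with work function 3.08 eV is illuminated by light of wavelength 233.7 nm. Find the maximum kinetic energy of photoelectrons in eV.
2.2253 eV

Using Einstein's photoelectric equation: KE_max = hf - φ = hc/λ - φ

First, calculate the photon energy:
E_photon = hc/λ = (6.626×10⁻³⁴ J·s)(3×10⁸ m/s) / (233.7×10⁻⁹ m)
E_photon = 5.3053 eV

Then, the maximum kinetic energy:
KE_max = E_photon - φ = 5.3053 eV - 3.08 eV = 2.2253 eV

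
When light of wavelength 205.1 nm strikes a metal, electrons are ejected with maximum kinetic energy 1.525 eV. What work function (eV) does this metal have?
4.52 eV

From Einstein's photoelectric equation: KE_max = hf - φ = hc/λ - φ

Rearranging for φ:
φ = hc/λ - KE_max

Calculate photon energy:
E_photon = hc/λ = 6.0451 eV

Therefore:
φ = 6.0451 - 1.525 = 4.52 eV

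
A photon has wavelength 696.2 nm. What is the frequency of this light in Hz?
4.3061e+14 Hz

Using the wave equation: c = fλ

Solving for frequency:
f = c/λ = (3×10⁸ m/s) / (696.2×10⁻⁹ m)
f = 4.3061e+14 Hz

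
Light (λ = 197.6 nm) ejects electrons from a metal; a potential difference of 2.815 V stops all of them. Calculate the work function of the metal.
3.46 eV

The stopping potential gives the maximum kinetic energy: KE_max = eV_s = 2.815 eV

From Einstein's photoelectric equation: KE_max = hc/λ - φ
Rearranging: φ = hc/λ - KE_max

Calculate photon energy:
E_photon = hc/λ = (6.626×10⁻³⁴ J·s)(3×10⁸ m/s) / (197.6×10⁻⁹ m) = 6.2745 eV

Therefore:
φ = 6.2745 - 2.815 = 3.46 eV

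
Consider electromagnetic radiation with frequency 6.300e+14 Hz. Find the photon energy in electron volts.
2.6055 eV

Using E = hf:

E = hf = (6.626×10⁻³⁴ J·s)(6.300e+14 Hz)
E = 2.6055 eV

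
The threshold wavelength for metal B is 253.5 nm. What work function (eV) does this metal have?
4.89 eV

At the threshold wavelength, photon energy equals work function:
φ = hc/λ₀

Calculating:
φ = (6.626×10⁻³⁴ J·s)(3×10⁸ m/s) / (253.5×10⁻⁹ m)
φ = 4.89 eV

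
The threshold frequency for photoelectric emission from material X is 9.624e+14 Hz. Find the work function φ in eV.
3.98 eV

At the threshold frequency, photon energy equals work function:
φ = hf₀

Calculating:
φ = (6.626×10⁻³⁴ J·s)(9.624e+14 Hz)
φ = 3.98 eV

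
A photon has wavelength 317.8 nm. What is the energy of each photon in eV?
3.9013 eV

Using E = hf = hc/λ:

E = hc/λ = (6.626×10⁻³⁴ J·s)(3×10⁸ m/s) / (317.8×10⁻⁹ m)
E = 3.9013 eV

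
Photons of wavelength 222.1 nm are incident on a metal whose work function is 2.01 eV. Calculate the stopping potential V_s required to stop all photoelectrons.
3.5724 V

The stopping potential V_s satisfies: eV_s = KE_max

First, find KE_max using Einstein's equation:
E_photon = hc/λ = 5.5824 eV
KE_max = E_photon - φ = 5.5824 - 2.01 = 3.5724 eV

Since eV_s = KE_max:
V_s = KE_max/e = 3.5724 V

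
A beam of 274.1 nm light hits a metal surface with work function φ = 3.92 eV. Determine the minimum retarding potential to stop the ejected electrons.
0.6033 V

The stopping potential V_s satisfies: eV_s = KE_max

First, find KE_max using Einstein's equation:
E_photon = hc/λ = 4.5233 eV
KE_max = E_photon - φ = 4.5233 - 3.92 = 0.6033 eV

Since eV_s = KE_max:
V_s = KE_max/e = 0.6033 V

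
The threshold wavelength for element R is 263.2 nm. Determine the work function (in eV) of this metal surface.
4.71 eV

At the threshold wavelength, photon energy equals work function:
φ = hc/λ₀

Calculating:
φ = (6.626×10⁻³⁴ J·s)(3×10⁸ m/s) / (263.2×10⁻⁹ m)
φ = 4.71 eV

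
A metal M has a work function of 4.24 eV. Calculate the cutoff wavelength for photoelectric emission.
292.42 nm

The threshold wavelength is when the photon energy equals the work function:
hc/λ₀ = φ

Solving for λ₀:
λ₀ = hc/φ = (6.626×10⁻³⁴ J·s)(3×10⁸ m/s) / (4.24 eV × 1.602×10⁻¹⁹ J/eV)
λ₀ = 292.42 nm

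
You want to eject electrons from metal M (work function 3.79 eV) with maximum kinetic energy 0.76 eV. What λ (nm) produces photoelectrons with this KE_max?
272.49 nm

From Einstein's equation: KE_max = hc/λ - φ

Rearranging for λ:
hc/λ = KE_max + φ
λ = hc/(KE_max + φ)

Required photon energy:
E_photon = KE_max + φ = 0.76 + 3.79 = 4.55 eV

Required wavelength:
λ = hc/E_photon = (6.626×10⁻³⁴)(3×10⁸) / (4.55 × 1.602×10⁻¹⁹)
λ = 272.49 nm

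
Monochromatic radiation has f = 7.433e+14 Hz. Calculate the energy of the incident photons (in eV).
3.0740 eV

Using E = hf:

E = hf = (6.626×10⁻³⁴ J·s)(7.433e+14 Hz)
E = 3.0740 eV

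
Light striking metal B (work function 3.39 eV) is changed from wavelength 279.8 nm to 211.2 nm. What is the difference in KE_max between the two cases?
1.4393 eV

Using Einstein's equation: KE_max = hc/λ - φ

For λ₁ = 279.8 nm:
KE₁ = hc/λ₁ - φ = 4.4312 - 3.39 = 1.0412 eV

For λ₂ = 211.2 nm:
KE₂ = hc/λ₂ - φ = 5.8705 - 3.39 = 2.4805 eV

Change in KE:
ΔKE = KE₂ - KE₁ = 2.4805 - 1.0412 = 1.4393 eV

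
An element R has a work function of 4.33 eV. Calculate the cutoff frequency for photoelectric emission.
1.0470e+15 Hz

The threshold frequency is when the photon energy equals the work function:
hf₀ = φ

Solving for f₀:
f₀ = φ/h = (4.33 eV × 1.602×10⁻¹⁹ J/eV) / (6.626×10⁻³⁴ J·s)
f₀ = 1.0470e+15 Hz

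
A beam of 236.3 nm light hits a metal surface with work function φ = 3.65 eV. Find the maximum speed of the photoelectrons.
7.4949e+05 m/s

First, find the maximum kinetic energy:
E_photon = hc/λ = 5.2469 eV
KE_max = E_photon - φ = 5.2469 - 3.65 = 1.5969 eV

Convert to Joules: KE_max = 1.5969 × 1.602×10⁻¹⁹ J = 2.5585e-19 J

Then use KE = ½mv² to find velocity:
v = √(2·KE/m) = √(2 × 2.5585e-19 J / 9.109e-31 kg)
v = 7.4949e+05 m/s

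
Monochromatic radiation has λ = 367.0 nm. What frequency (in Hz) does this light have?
8.1687e+14 Hz

Using the wave equation: c = fλ

Solving for frequency:
f = c/λ = (3×10⁸ m/s) / (367.0×10⁻⁹ m)
f = 8.1687e+14 Hz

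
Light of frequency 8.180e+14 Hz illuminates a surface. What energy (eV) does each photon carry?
3.3830 eV

Using E = hf:

E = hf = (6.626×10⁻³⁴ J·s)(8.180e+14 Hz)
E = 3.3830 eV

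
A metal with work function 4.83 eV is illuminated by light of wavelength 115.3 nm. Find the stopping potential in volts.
5.9232 V

The stopping potential V_s satisfies: eV_s = KE_max

First, find KE_max using Einstein's equation:
E_photon = hc/λ = 10.7532 eV
KE_max = E_photon - φ = 10.7532 - 4.83 = 5.9232 eV

Since eV_s = KE_max:
V_s = KE_max/e = 5.9232 V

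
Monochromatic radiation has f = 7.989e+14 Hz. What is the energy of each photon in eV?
3.3040 eV

Using E = hf:

E = hf = (6.626×10⁻³⁴ J·s)(7.989e+14 Hz)
E = 3.3040 eV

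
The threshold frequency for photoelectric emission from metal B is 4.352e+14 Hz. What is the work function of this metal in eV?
1.80 eV

At the threshold frequency, photon energy equals work function:
φ = hf₀

Calculating:
φ = (6.626×10⁻³⁴ J·s)(4.352e+14 Hz)
φ = 1.80 eV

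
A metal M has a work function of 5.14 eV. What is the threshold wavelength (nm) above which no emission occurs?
241.21 nm

The threshold wavelength is when the photon energy equals the work function:
hc/λ₀ = φ

Solving for λ₀:
λ₀ = hc/φ = (6.626×10⁻³⁴ J·s)(3×10⁸ m/s) / (5.14 eV × 1.602×10⁻¹⁹ J/eV)
λ₀ = 241.21 nm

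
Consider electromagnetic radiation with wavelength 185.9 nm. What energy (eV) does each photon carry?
6.6694 eV

Using E = hf = hc/λ:

E = hc/λ = (6.626×10⁻³⁴ J·s)(3×10⁸ m/s) / (185.9×10⁻⁹ m)
E = 6.6694 eV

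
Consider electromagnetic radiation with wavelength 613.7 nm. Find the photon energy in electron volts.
2.0203 eV

Using E = hf = hc/λ:

E = hc/λ = (6.626×10⁻³⁴ J·s)(3×10⁸ m/s) / (613.7×10⁻⁹ m)
E = 2.0203 eV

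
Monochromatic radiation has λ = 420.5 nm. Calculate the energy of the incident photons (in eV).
2.9485 eV

Using E = hf = hc/λ:

E = hc/λ = (6.626×10⁻³⁴ J·s)(3×10⁸ m/s) / (420.5×10⁻⁹ m)
E = 2.9485 eV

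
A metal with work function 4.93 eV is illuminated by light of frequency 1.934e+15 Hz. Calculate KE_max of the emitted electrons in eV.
3.0684 eV

Using Einstein's photoelectric equation: KE_max = hf - φ

First, calculate the photon energy:
E_photon = hf = (6.626×10⁻³⁴ J·s)(1.934e+15 Hz)
E_photon = 7.9984 eV

Then, the maximum kinetic energy:
KE_max = E_photon - φ = 7.9984 eV - 4.93 eV = 3.0684 eV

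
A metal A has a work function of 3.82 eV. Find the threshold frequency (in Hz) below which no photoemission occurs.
9.2367e+14 Hz

The threshold frequency is when the photon energy equals the work function:
hf₀ = φ

Solving for f₀:
f₀ = φ/h = (3.82 eV × 1.602×10⁻¹⁹ J/eV) / (6.626×10⁻³⁴ J·s)
f₀ = 9.2367e+14 Hz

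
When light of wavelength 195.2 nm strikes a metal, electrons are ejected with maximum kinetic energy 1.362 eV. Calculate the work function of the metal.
4.99 eV

From Einstein's photoelectric equation: KE_max = hf - φ = hc/λ - φ

Rearranging for φ:
φ = hc/λ - KE_max

Calculate photon energy:
E_photon = hc/λ = 6.3516 eV

Therefore:
φ = 6.3516 - 1.362 = 4.99 eV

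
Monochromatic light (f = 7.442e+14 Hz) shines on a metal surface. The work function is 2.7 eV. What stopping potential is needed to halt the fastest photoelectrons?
0.3778 V

The stopping potential V_s satisfies: eV_s = KE_max

First, find KE_max using Einstein's equation:
E_photon = hf = (6.626×10⁻³⁴ J·s)(7.442e+14 Hz) = 3.0778 eV
KE_max = E_photon - φ = 3.0778 - 2.7 = 0.3778 eV

Since eV_s = KE_max:
V_s = KE_max/e = 0.3778 V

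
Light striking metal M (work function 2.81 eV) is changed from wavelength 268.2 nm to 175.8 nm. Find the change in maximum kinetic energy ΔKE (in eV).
2.4297 eV

Using Einstein's equation: KE_max = hc/λ - φ

For λ₁ = 268.2 nm:
KE₁ = hc/λ₁ - φ = 4.6228 - 2.81 = 1.8128 eV

For λ₂ = 175.8 nm:
KE₂ = hc/λ₂ - φ = 7.0526 - 2.81 = 4.2426 eV

Change in KE:
ΔKE = KE₂ - KE₁ = 4.2426 - 1.8128 = 2.4297 eV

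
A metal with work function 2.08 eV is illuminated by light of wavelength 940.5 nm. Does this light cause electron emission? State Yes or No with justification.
No

For photoemission, the photon energy must exceed the work function.

Photon energy: E = hc/λ = 1.3183 eV
Work function: φ = 2.08 eV

Since E_photon (1.3183 eV) < φ (2.08 eV), photoemission will NOT occur.
The threshold wavelength is λ₀ = hc/φ = 596.1 nm.
Since 940.5 nm > 596.1 nm, the photons lack sufficient energy.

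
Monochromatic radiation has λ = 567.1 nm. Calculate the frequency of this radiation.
5.2864e+14 Hz

Using the wave equation: c = fλ

Solving for frequency:
f = c/λ = (3×10⁸ m/s) / (567.1×10⁻⁹ m)
f = 5.2864e+14 Hz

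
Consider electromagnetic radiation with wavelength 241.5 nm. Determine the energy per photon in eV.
5.1339 eV

Using E = hf = hc/λ:

E = hc/λ = (6.626×10⁻³⁴ J·s)(3×10⁸ m/s) / (241.5×10⁻⁹ m)
E = 5.1339 eV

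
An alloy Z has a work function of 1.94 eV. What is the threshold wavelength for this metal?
639.09 nm

The threshold wavelength is when the photon energy equals the work function:
hc/λ₀ = φ

Solving for λ₀:
λ₀ = hc/φ = (6.626×10⁻³⁴ J·s)(3×10⁸ m/s) / (1.94 eV × 1.602×10⁻¹⁹ J/eV)
λ₀ = 639.09 nm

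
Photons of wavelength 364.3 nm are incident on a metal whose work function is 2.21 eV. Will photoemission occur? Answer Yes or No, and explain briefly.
Yes

For photoemission, the photon energy must exceed the work function.

Photon energy: E = hc/λ = 3.4034 eV
Work function: φ = 2.21 eV

Since E_photon (3.4034 eV) > φ (2.21 eV), photoemission WILL occur.
The threshold wavelength is λ₀ = hc/φ = 561.0 nm.
Since 364.3 nm < 561.0 nm, the light has sufficient energy.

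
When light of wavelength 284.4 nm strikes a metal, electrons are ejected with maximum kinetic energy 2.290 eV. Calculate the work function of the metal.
2.07 eV

From Einstein's photoelectric equation: KE_max = hf - φ = hc/λ - φ

Rearranging for φ:
φ = hc/λ - KE_max

Calculate photon energy:
E_photon = hc/λ = 4.3595 eV

Therefore:
φ = 4.3595 - 2.290 = 2.07 eV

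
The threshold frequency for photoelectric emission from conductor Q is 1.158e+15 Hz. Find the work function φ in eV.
4.79 eV

At the threshold frequency, photon energy equals work function:
φ = hf₀

Calculating:
φ = (6.626×10⁻³⁴ J·s)(1.158e+15 Hz)
φ = 4.79 eV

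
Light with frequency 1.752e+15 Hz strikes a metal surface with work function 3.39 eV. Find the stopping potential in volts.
3.8557 V

The stopping potential V_s satisfies: eV_s = KE_max

First, find KE_max using Einstein's equation:
E_photon = hf = (6.626×10⁻³⁴ J·s)(1.752e+15 Hz) = 7.2457 eV
KE_max = E_photon - φ = 7.2457 - 3.39 = 3.8557 eV

Since eV_s = KE_max:
V_s = KE_max/e = 3.8557 V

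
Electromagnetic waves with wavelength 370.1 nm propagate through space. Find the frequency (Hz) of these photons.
8.1003e+14 Hz

Using the wave equation: c = fλ

Solving for frequency:
f = c/λ = (3×10⁸ m/s) / (370.1×10⁻⁹ m)
f = 8.1003e+14 Hz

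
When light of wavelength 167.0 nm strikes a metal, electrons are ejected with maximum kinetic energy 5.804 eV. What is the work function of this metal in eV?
1.62 eV

From Einstein's photoelectric equation: KE_max = hf - φ = hc/λ - φ

Rearranging for φ:
φ = hc/λ - KE_max

Calculate photon energy:
E_photon = hc/λ = 7.4242 eV

Therefore:
φ = 7.4242 - 5.804 = 1.62 eV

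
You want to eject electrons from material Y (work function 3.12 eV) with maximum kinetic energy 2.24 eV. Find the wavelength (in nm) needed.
231.31 nm

From Einstein's equation: KE_max = hc/λ - φ

Rearranging for λ:
hc/λ = KE_max + φ
λ = hc/(KE_max + φ)

Required photon energy:
E_photon = KE_max + φ = 2.24 + 3.12 = 5.36 eV

Required wavelength:
λ = hc/E_photon = (6.626×10⁻³⁴)(3×10⁸) / (5.36 × 1.602×10⁻¹⁹)
λ = 231.31 nm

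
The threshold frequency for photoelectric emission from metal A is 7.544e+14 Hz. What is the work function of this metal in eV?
3.12 eV

At the threshold frequency, photon energy equals work function:
φ = hf₀

Calculating:
φ = (6.626×10⁻³⁴ J·s)(7.544e+14 Hz)
φ = 3.12 eV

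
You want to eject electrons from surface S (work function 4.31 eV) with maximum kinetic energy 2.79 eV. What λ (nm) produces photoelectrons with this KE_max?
174.63 nm

From Einstein's equation: KE_max = hc/λ - φ

Rearranging for λ:
hc/λ = KE_max + φ
λ = hc/(KE_max + φ)

Required photon energy:
E_photon = KE_max + φ = 2.79 + 4.31 = 7.10 eV

Required wavelength:
λ = hc/E_photon = (6.626×10⁻³⁴)(3×10⁸) / (7.10 × 1.602×10⁻¹⁹)
λ = 174.63 nm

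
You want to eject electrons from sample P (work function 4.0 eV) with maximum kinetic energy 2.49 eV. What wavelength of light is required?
191.04 nm

From Einstein's equation: KE_max = hc/λ - φ

Rearranging for λ:
hc/λ = KE_max + φ
λ = hc/(KE_max + φ)

Required photon energy:
E_photon = KE_max + φ = 2.49 + 4.0 = 6.49 eV

Required wavelength:
λ = hc/E_photon = (6.626×10⁻³⁴)(3×10⁸) / (6.49 × 1.602×10⁻¹⁹)
λ = 191.04 nm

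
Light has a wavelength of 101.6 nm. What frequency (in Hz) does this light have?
2.9507e+15 Hz

Using the wave equation: c = fλ

Solving for frequency:
f = c/λ = (3×10⁸ m/s) / (101.6×10⁻⁹ m)
f = 2.9507e+15 Hz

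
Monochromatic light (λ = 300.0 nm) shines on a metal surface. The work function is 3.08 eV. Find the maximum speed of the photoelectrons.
6.0856e+05 m/s

First, find the maximum kinetic energy:
E_photon = hc/λ = 4.1328 eV
KE_max = E_photon - φ = 4.1328 - 3.08 = 1.0528 eV

Convert to Joules: KE_max = 1.0528 × 1.602×10⁻¹⁹ J = 1.6868e-19 J

Then use KE = ½mv² to find velocity:
v = √(2·KE/m) = √(2 × 1.6868e-19 J / 9.109e-31 kg)
v = 6.0856e+05 m/s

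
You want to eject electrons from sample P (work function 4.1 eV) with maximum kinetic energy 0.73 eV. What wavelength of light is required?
256.70 nm

From Einstein's equation: KE_max = hc/λ - φ

Rearranging for λ:
hc/λ = KE_max + φ
λ = hc/(KE_max + φ)

Required photon energy:
E_photon = KE_max + φ = 0.73 + 4.1 = 4.83 eV

Required wavelength:
λ = hc/E_photon = (6.626×10⁻³⁴)(3×10⁸) / (4.83 × 1.602×10⁻¹⁹)
λ = 256.70 nm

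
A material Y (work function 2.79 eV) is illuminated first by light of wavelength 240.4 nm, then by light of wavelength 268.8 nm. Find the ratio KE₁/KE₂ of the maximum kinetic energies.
1.2990

Using Einstein's equation: KE_max = hc/λ - φ

For λ₁ = 240.4 nm:
E₁ = hc/λ₁ = 5.1574 eV
KE₁ = E₁ - φ = 5.1574 - 2.79 = 2.3674 eV

For λ₂ = 268.8 nm:
E₂ = hc/λ₂ = 4.6125 eV
KE₂ = E₂ - φ = 4.6125 - 2.79 = 1.8225 eV

Ratio: KE₁/KE₂ = 2.3674/1.8225 = 1.2990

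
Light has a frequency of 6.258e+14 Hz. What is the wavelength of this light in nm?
479.05 nm

Using the wave equation: c = fλ

Solving for wavelength:
λ = c/f = (3×10⁸ m/s) / (6.258e+14 Hz)
λ = 479.05 nm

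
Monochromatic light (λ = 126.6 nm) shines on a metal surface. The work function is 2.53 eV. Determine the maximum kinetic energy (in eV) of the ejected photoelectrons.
7.2634 eV

Using Einstein's photoelectric equation: KE_max = hf - φ = hc/λ - φ

First, calculate the photon energy:
E_photon = hc/λ = (6.626×10⁻³⁴ J·s)(3×10⁸ m/s) / (126.6×10⁻⁹ m)
E_photon = 9.7934 eV

Then, the maximum kinetic energy:
KE_max = E_photon - φ = 9.7934 eV - 2.53 eV = 7.2634 eV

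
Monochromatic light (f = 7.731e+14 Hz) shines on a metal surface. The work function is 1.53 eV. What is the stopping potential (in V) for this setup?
1.6673 V

The stopping potential V_s satisfies: eV_s = KE_max

First, find KE_max using Einstein's equation:
E_photon = hf = (6.626×10⁻³⁴ J·s)(7.731e+14 Hz) = 3.1973 eV
KE_max = E_photon - φ = 3.1973 - 1.53 = 1.6673 eV

Since eV_s = KE_max:
V_s = KE_max/e = 1.6673 V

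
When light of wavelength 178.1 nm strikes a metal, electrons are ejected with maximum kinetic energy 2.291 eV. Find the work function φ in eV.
4.67 eV

From Einstein's photoelectric equation: KE_max = hf - φ = hc/λ - φ

Rearranging for φ:
φ = hc/λ - KE_max

Calculate photon energy:
E_photon = hc/λ = 6.9615 eV

Therefore:
φ = 6.9615 - 2.291 = 4.67 eV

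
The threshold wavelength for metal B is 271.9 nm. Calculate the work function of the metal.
4.56 eV

At the threshold wavelength, photon energy equals work function:
φ = hc/λ₀

Calculating:
φ = (6.626×10⁻³⁴ J·s)(3×10⁸ m/s) / (271.9×10⁻⁹ m)
φ = 4.56 eV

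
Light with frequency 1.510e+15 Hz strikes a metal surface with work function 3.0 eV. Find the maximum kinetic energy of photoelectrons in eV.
3.2449 eV

Using Einstein's photoelectric equation: KE_max = hf - φ

First, calculate the photon energy:
E_photon = hf = (6.626×10⁻³⁴ J·s)(1.510e+15 Hz)
E_photon = 6.2449 eV

Then, the maximum kinetic energy:
KE_max = E_photon - φ = 6.2449 eV - 3.0 eV = 3.2449 eV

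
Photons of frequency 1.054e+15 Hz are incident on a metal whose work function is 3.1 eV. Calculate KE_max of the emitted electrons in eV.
1.2590 eV

Using Einstein's photoelectric equation: KE_max = hf - φ

First, calculate the photon energy:
E_photon = hf = (6.626×10⁻³⁴ J·s)(1.054e+15 Hz)
E_photon = 4.3590 eV

Then, the maximum kinetic energy:
KE_max = E_photon - φ = 4.3590 eV - 3.1 eV = 1.2590 eV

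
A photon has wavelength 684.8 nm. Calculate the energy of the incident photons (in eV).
1.8105 eV

Using E = hf = hc/λ:

E = hc/λ = (6.626×10⁻³⁴ J·s)(3×10⁸ m/s) / (684.8×10⁻⁹ m)
E = 1.8105 eV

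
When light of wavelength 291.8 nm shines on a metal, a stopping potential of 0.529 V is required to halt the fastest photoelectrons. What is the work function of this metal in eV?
3.72 eV

The stopping potential gives the maximum kinetic energy: KE_max = eV_s = 0.529 eV

From Einstein's photoelectric equation: KE_max = hc/λ - φ
Rearranging: φ = hc/λ - KE_max

Calculate photon energy:
E_photon = hc/λ = (6.626×10⁻³⁴ J·s)(3×10⁸ m/s) / (291.8×10⁻⁹ m) = 4.2489 eV

Therefore:
φ = 4.2489 - 0.529 = 3.72 eV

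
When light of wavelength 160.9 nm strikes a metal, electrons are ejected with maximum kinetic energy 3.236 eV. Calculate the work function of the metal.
4.47 eV

From Einstein's photoelectric equation: KE_max = hf - φ = hc/λ - φ

Rearranging for φ:
φ = hc/λ - KE_max

Calculate photon energy:
E_photon = hc/λ = 7.7057 eV

Therefore:
φ = 7.7057 - 3.236 = 4.47 eV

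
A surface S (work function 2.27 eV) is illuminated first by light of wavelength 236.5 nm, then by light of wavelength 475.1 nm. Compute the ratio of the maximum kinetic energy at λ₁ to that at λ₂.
8.7517

Using Einstein's equation: KE_max = hc/λ - φ

For λ₁ = 236.5 nm:
E₁ = hc/λ₁ = 5.2425 eV
KE₁ = E₁ - φ = 5.2425 - 2.27 = 2.9725 eV

For λ₂ = 475.1 nm:
E₂ = hc/λ₂ = 2.6096 eV
KE₂ = E₂ - φ = 2.6096 - 2.27 = 0.3396 eV

Ratio: KE₁/KE₂ = 2.9725/0.3396 = 8.7517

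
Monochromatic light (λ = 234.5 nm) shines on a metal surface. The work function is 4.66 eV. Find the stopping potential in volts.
0.6272 V

The stopping potential V_s satisfies: eV_s = KE_max

First, find KE_max using Einstein's equation:
E_photon = hc/λ = 5.2872 eV
KE_max = E_photon - φ = 5.2872 - 4.66 = 0.6272 eV

Since eV_s = KE_max:
V_s = KE_max/e = 0.6272 V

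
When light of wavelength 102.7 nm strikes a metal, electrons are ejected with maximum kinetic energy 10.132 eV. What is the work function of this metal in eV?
1.94 eV

From Einstein's photoelectric equation: KE_max = hf - φ = hc/λ - φ

Rearranging for φ:
φ = hc/λ - KE_max

Calculate photon energy:
E_photon = hc/λ = 12.0725 eV

Therefore:
φ = 12.0725 - 10.132 = 1.94 eV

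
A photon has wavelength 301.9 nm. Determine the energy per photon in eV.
4.1068 eV

Using E = hf = hc/λ:

E = hc/λ = (6.626×10⁻³⁴ J·s)(3×10⁸ m/s) / (301.9×10⁻⁹ m)
E = 4.1068 eV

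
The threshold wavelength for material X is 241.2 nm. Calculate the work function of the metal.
5.14 eV

At the threshold wavelength, photon energy equals work function:
φ = hc/λ₀

Calculating:
φ = (6.626×10⁻³⁴ J·s)(3×10⁸ m/s) / (241.2×10⁻⁹ m)
φ = 5.14 eV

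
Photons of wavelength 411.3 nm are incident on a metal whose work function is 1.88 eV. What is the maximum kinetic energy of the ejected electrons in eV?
1.1344 eV

Using Einstein's photoelectric equation: KE_max = hf - φ = hc/λ - φ

First, calculate the photon energy:
E_photon = hc/λ = (6.626×10⁻³⁴ J·s)(3×10⁸ m/s) / (411.3×10⁻⁹ m)
E_photon = 3.0144 eV

Then, the maximum kinetic energy:
KE_max = E_photon - φ = 3.0144 eV - 1.88 eV = 1.1344 eV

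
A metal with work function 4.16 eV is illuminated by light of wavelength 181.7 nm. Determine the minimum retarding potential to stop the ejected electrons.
2.6636 V

The stopping potential V_s satisfies: eV_s = KE_max

First, find KE_max using Einstein's equation:
E_photon = hc/λ = 6.8236 eV
KE_max = E_photon - φ = 6.8236 - 4.16 = 2.6636 eV

Since eV_s = KE_max:
V_s = KE_max/e = 2.6636 V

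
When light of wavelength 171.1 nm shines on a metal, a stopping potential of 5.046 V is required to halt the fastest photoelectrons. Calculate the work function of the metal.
2.20 eV

The stopping potential gives the maximum kinetic energy: KE_max = eV_s = 5.046 eV

From Einstein's photoelectric equation: KE_max = hc/λ - φ
Rearranging: φ = hc/λ - KE_max

Calculate photon energy:
E_photon = hc/λ = (6.626×10⁻³⁴ J·s)(3×10⁸ m/s) / (171.1×10⁻⁹ m) = 7.2463 eV

Therefore:
φ = 7.2463 - 5.046 = 2.20 eV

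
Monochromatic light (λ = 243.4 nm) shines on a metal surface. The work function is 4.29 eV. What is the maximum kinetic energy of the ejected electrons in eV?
0.8038 eV

Using Einstein's photoelectric equation: KE_max = hf - φ = hc/λ - φ

First, calculate the photon energy:
E_photon = hc/λ = (6.626×10⁻³⁴ J·s)(3×10⁸ m/s) / (243.4×10⁻⁹ m)
E_photon = 5.0938 eV

Then, the maximum kinetic energy:
KE_max = E_photon - φ = 5.0938 eV - 4.29 eV = 0.8038 eV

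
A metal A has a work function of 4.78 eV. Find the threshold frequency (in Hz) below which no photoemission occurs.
1.1558e+15 Hz

The threshold frequency is when the photon energy equals the work function:
hf₀ = φ

Solving for f₀:
f₀ = φ/h = (4.78 eV × 1.602×10⁻¹⁹ J/eV) / (6.626×10⁻³⁴ J·s)
f₀ = 1.1558e+15 Hz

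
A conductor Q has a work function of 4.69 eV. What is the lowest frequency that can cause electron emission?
1.1340e+15 Hz

The threshold frequency is when the photon energy equals the work function:
hf₀ = φ

Solving for f₀:
f₀ = φ/h = (4.69 eV × 1.602×10⁻¹⁹ J/eV) / (6.626×10⁻³⁴ J·s)
f₀ = 1.1340e+15 Hz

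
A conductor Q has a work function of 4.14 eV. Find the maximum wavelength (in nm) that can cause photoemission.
299.48 nm

The threshold wavelength is when the photon energy equals the work function:
hc/λ₀ = φ

Solving for λ₀:
λ₀ = hc/φ = (6.626×10⁻³⁴ J·s)(3×10⁸ m/s) / (4.14 eV × 1.602×10⁻¹⁹ J/eV)
λ₀ = 299.48 nm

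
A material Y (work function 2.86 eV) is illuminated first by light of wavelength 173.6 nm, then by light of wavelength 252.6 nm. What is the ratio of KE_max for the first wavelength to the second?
2.0905

Using Einstein's equation: KE_max = hc/λ - φ

For λ₁ = 173.6 nm:
E₁ = hc/λ₁ = 7.1419 eV
KE₁ = E₁ - φ = 7.1419 - 2.86 = 4.2819 eV

For λ₂ = 252.6 nm:
E₂ = hc/λ₂ = 4.9083 eV
KE₂ = E₂ - φ = 4.9083 - 2.86 = 2.0483 eV

Ratio: KE₁/KE₂ = 4.2819/2.0483 = 2.0905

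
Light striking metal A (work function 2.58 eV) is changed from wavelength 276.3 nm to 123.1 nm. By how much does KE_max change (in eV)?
5.5845 eV

Using Einstein's equation: KE_max = hc/λ - φ

For λ₁ = 276.3 nm:
KE₁ = hc/λ₁ - φ = 4.4873 - 2.58 = 1.9073 eV

For λ₂ = 123.1 nm:
KE₂ = hc/λ₂ - φ = 10.0718 - 2.58 = 7.4918 eV

Change in KE:
ΔKE = KE₂ - KE₁ = 7.4918 - 1.9073 = 5.5845 eV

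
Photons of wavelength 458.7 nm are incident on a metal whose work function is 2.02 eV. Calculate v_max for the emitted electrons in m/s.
4.9014e+05 m/s

First, find the maximum kinetic energy:
E_photon = hc/λ = 2.7029 eV
KE_max = E_photon - φ = 2.7029 - 2.02 = 0.6829 eV

Convert to Joules: KE_max = 0.6829 × 1.602×10⁻¹⁹ J = 1.0942e-19 J

Then use KE = ½mv² to find velocity:
v = √(2·KE/m) = √(2 × 1.0942e-19 J / 9.109e-31 kg)
v = 4.9014e+05 m/s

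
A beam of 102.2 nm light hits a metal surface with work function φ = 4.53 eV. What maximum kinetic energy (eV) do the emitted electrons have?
7.6015 eV

Using Einstein's photoelectric equation: KE_max = hf - φ = hc/λ - φ

First, calculate the photon energy:
E_photon = hc/λ = (6.626×10⁻³⁴ J·s)(3×10⁸ m/s) / (102.2×10⁻⁹ m)
E_photon = 12.1315 eV

Then, the maximum kinetic energy:
KE_max = E_photon - φ = 12.1315 eV - 4.53 eV = 7.6015 eV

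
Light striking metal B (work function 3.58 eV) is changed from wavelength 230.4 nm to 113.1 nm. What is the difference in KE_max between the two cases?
5.5811 eV

Using Einstein's equation: KE_max = hc/λ - φ

For λ₁ = 230.4 nm:
KE₁ = hc/λ₁ - φ = 5.3813 - 3.58 = 1.8013 eV

For λ₂ = 113.1 nm:
KE₂ = hc/λ₂ - φ = 10.9624 - 3.58 = 7.3824 eV

Change in KE:
ΔKE = KE₂ - KE₁ = 7.3824 - 1.8013 = 5.5811 eV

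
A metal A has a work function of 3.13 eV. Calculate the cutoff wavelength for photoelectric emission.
396.12 nm

The threshold wavelength is when the photon energy equals the work function:
hc/λ₀ = φ

Solving for λ₀:
λ₀ = hc/φ = (6.626×10⁻³⁴ J·s)(3×10⁸ m/s) / (3.13 eV × 1.602×10⁻¹⁹ J/eV)
λ₀ = 396.12 nm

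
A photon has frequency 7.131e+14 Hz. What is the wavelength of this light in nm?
420.41 nm

Using the wave equation: c = fλ

Solving for wavelength:
λ = c/f = (3×10⁸ m/s) / (7.131e+14 Hz)
λ = 420.41 nm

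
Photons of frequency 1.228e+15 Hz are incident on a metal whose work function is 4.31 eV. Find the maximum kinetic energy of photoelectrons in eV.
0.7686 eV

Using Einstein's photoelectric equation: KE_max = hf - φ

First, calculate the photon energy:
E_photon = hf = (6.626×10⁻³⁴ J·s)(1.228e+15 Hz)
E_photon = 5.0786 eV

Then, the maximum kinetic energy:
KE_max = E_photon - φ = 5.0786 eV - 4.31 eV = 0.7686 eV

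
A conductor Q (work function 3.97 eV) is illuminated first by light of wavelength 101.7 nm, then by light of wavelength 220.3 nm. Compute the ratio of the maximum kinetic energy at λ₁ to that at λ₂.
4.9586

Using Einstein's equation: KE_max = hc/λ - φ

For λ₁ = 101.7 nm:
E₁ = hc/λ₁ = 12.1912 eV
KE₁ = E₁ - φ = 12.1912 - 3.97 = 8.2212 eV

For λ₂ = 220.3 nm:
E₂ = hc/λ₂ = 5.6280 eV
KE₂ = E₂ - φ = 5.6280 - 3.97 = 1.6580 eV

Ratio: KE₁/KE₂ = 8.2212/1.6580 = 4.9586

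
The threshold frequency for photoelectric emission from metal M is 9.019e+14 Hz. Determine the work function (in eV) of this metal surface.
3.73 eV

At the threshold frequency, photon energy equals work function:
φ = hf₀

Calculating:
φ = (6.626×10⁻³⁴ J·s)(9.019e+14 Hz)
φ = 3.73 eV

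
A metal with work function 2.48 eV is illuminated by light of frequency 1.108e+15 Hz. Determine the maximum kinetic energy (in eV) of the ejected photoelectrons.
2.1023 eV

Using Einstein's photoelectric equation: KE_max = hf - φ

First, calculate the photon energy:
E_photon = hf = (6.626×10⁻³⁴ J·s)(1.108e+15 Hz)
E_photon = 4.5823 eV

Then, the maximum kinetic energy:
KE_max = E_photon - φ = 4.5823 eV - 2.48 eV = 2.1023 eV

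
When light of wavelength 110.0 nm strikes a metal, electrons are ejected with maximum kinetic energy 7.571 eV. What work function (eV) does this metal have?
3.70 eV

From Einstein's photoelectric equation: KE_max = hf - φ = hc/λ - φ

Rearranging for φ:
φ = hc/λ - KE_max

Calculate photon energy:
E_photon = hc/λ = 11.2713 eV

Therefore:
φ = 11.2713 - 7.571 = 3.70 eV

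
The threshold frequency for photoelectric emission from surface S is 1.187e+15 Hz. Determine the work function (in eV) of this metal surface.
4.91 eV

At the threshold frequency, photon energy equals work function:
φ = hf₀

Calculating:
φ = (6.626×10⁻³⁴ J·s)(1.187e+15 Hz)
φ = 4.91 eV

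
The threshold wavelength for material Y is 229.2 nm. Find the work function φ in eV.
5.41 eV

At the threshold wavelength, photon energy equals work function:
φ = hc/λ₀

Calculating:
φ = (6.626×10⁻³⁴ J·s)(3×10⁸ m/s) / (229.2×10⁻⁹ m)
φ = 5.41 eV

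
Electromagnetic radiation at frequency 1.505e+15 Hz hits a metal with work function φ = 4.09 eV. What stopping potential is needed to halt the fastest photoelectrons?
2.1342 V

The stopping potential V_s satisfies: eV_s = KE_max

First, find KE_max using Einstein's equation:
E_photon = hf = (6.626×10⁻³⁴ J·s)(1.505e+15 Hz) = 6.2242 eV
KE_max = E_photon - φ = 6.2242 - 4.09 = 2.1342 eV

Since eV_s = KE_max:
V_s = KE_max/e = 2.1342 V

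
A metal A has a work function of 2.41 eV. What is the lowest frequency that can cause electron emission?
5.8274e+14 Hz

The threshold frequency is when the photon energy equals the work function:
hf₀ = φ

Solving for f₀:
f₀ = φ/h = (2.41 eV × 1.602×10⁻¹⁹ J/eV) / (6.626×10⁻³⁴ J·s)
f₀ = 5.8274e+14 Hz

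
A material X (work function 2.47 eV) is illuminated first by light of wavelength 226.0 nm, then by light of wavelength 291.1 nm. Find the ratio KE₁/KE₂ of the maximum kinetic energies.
1.6857

Using Einstein's equation: KE_max = hc/λ - φ

For λ₁ = 226.0 nm:
E₁ = hc/λ₁ = 5.4860 eV
KE₁ = E₁ - φ = 5.4860 - 2.47 = 3.0160 eV

For λ₂ = 291.1 nm:
E₂ = hc/λ₂ = 4.2592 eV
KE₂ = E₂ - φ = 4.2592 - 2.47 = 1.7892 eV

Ratio: KE₁/KE₂ = 3.0160/1.7892 = 1.6857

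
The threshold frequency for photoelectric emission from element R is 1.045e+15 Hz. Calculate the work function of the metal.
4.32 eV

At the threshold frequency, photon energy equals work function:
φ = hf₀

Calculating:
φ = (6.626×10⁻³⁴ J·s)(1.045e+15 Hz)
φ = 4.32 eV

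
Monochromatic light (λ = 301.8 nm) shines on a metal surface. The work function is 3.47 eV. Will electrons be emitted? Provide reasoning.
Yes

For photoemission, the photon energy must exceed the work function.

Photon energy: E = hc/λ = 4.1082 eV
Work function: φ = 3.47 eV

Since E_photon (4.1082 eV) > φ (3.47 eV), photoemission WILL occur.
The threshold wavelength is λ₀ = hc/φ = 357.3 nm.
Since 301.8 nm < 357.3 nm, the light has sufficient energy.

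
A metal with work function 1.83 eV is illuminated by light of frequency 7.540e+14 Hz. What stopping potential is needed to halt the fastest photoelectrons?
1.2883 V

The stopping potential V_s satisfies: eV_s = KE_max

First, find KE_max using Einstein's equation:
E_photon = hf = (6.626×10⁻³⁴ J·s)(7.540e+14 Hz) = 3.1183 eV
KE_max = E_photon - φ = 3.1183 - 1.83 = 1.2883 eV

Since eV_s = KE_max:
V_s = KE_max/e = 1.2883 V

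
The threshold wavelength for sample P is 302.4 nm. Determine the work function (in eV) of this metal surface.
4.10 eV

At the threshold wavelength, photon energy equals work function:
φ = hc/λ₀

Calculating:
φ = (6.626×10⁻³⁴ J·s)(3×10⁸ m/s) / (302.4×10⁻⁹ m)
φ = 4.10 eV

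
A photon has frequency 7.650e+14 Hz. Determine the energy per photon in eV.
3.1638 eV

Using E = hf:

E = hf = (6.626×10⁻³⁴ J·s)(7.650e+14 Hz)
E = 3.1638 eV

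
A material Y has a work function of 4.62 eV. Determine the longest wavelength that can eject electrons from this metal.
268.36 nm

The threshold wavelength is when the photon energy equals the work function:
hc/λ₀ = φ

Solving for λ₀:
λ₀ = hc/φ = (6.626×10⁻³⁴ J·s)(3×10⁸ m/s) / (4.62 eV × 1.602×10⁻¹⁹ J/eV)
λ₀ = 268.36 nm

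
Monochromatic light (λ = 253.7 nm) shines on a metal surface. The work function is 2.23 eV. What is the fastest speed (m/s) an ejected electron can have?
9.6677e+05 m/s

First, find the maximum kinetic energy:
E_photon = hc/λ = 4.8870 eV
KE_max = E_photon - φ = 4.8870 - 2.23 = 2.6570 eV

Convert to Joules: KE_max = 2.6570 × 1.602×10⁻¹⁹ J = 4.2570e-19 J

Then use KE = ½mv² to find velocity:
v = √(2·KE/m) = √(2 × 4.2570e-19 J / 9.109e-31 kg)
v = 9.6677e+05 m/s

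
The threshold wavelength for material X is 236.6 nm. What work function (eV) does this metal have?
5.24 eV

At the threshold wavelength, photon energy equals work function:
φ = hc/λ₀

Calculating:
φ = (6.626×10⁻³⁴ J·s)(3×10⁸ m/s) / (236.6×10⁻⁹ m)
φ = 5.24 eV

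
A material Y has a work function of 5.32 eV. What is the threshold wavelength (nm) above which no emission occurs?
233.05 nm

The threshold wavelength is when the photon energy equals the work function:
hc/λ₀ = φ

Solving for λ₀:
λ₀ = hc/φ = (6.626×10⁻³⁴ J·s)(3×10⁸ m/s) / (5.32 eV × 1.602×10⁻¹⁹ J/eV)
λ₀ = 233.05 nm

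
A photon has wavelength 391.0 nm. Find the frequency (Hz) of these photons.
7.6673e+14 Hz

Using the wave equation: c = fλ

Solving for frequency:
f = c/λ = (3×10⁸ m/s) / (391.0×10⁻⁹ m)
f = 7.6673e+14 Hz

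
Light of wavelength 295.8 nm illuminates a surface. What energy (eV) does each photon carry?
4.1915 eV

Using E = hf = hc/λ:

E = hc/λ = (6.626×10⁻³⁴ J·s)(3×10⁸ m/s) / (295.8×10⁻⁹ m)
E = 4.1915 eV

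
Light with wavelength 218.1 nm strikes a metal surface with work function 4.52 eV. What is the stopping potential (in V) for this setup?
1.1647 V

The stopping potential V_s satisfies: eV_s = KE_max

First, find KE_max using Einstein's equation:
E_photon = hc/λ = 5.6847 eV
KE_max = E_photon - φ = 5.6847 - 4.52 = 1.1647 eV

Since eV_s = KE_max:
V_s = KE_max/e = 1.1647 V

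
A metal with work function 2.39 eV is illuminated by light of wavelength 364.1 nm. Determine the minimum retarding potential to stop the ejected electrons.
1.0152 V

The stopping potential V_s satisfies: eV_s = KE_max

First, find KE_max using Einstein's equation:
E_photon = hc/λ = 3.4052 eV
KE_max = E_photon - φ = 3.4052 - 2.39 = 1.0152 eV

Since eV_s = KE_max:
V_s = KE_max/e = 1.0152 V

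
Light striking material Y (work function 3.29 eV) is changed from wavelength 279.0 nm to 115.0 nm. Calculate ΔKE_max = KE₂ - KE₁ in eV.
6.3374 eV

Using Einstein's equation: KE_max = hc/λ - φ

For λ₁ = 279.0 nm:
KE₁ = hc/λ₁ - φ = 4.4439 - 3.29 = 1.1539 eV

For λ₂ = 115.0 nm:
KE₂ = hc/λ₂ - φ = 10.7812 - 3.29 = 7.4912 eV

Change in KE:
ΔKE = KE₂ - KE₁ = 7.4912 - 1.1539 = 6.3374 eV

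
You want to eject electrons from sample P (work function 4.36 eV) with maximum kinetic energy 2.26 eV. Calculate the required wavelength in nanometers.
187.29 nm

From Einstein's equation: KE_max = hc/λ - φ

Rearranging for λ:
hc/λ = KE_max + φ
λ = hc/(KE_max + φ)

Required photon energy:
E_photon = KE_max + φ = 2.26 + 4.36 = 6.62 eV

Required wavelength:
λ = hc/E_photon = (6.626×10⁻³⁴)(3×10⁸) / (6.62 × 1.602×10⁻¹⁹)
λ = 187.29 nm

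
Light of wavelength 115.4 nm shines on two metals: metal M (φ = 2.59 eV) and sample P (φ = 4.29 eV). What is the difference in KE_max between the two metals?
1.7000 eV

Using KE_max = hc/λ - φ for each metal:

Photon energy: E = hc/λ = 10.7439 eV

For metal M (φ₁ = 2.59 eV):
KE₁ = E - φ₁ = 10.7439 - 2.59 = 8.1539 eV

For sample P (φ₂ = 4.29 eV):
KE₂ = E - φ₂ = 10.7439 - 4.29 = 6.4539 eV

Difference:
ΔKE = KE₁ - KE₂ = 8.1539 - 6.4539 = 1.7000 eV

Note: The difference equals the difference in work functions: 4.29 - 2.59 = 1.70 eV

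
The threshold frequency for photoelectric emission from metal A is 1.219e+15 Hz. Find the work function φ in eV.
5.04 eV

At the threshold frequency, photon energy equals work function:
φ = hf₀

Calculating:
φ = (6.626×10⁻³⁴ J·s)(1.219e+15 Hz)
φ = 5.04 eV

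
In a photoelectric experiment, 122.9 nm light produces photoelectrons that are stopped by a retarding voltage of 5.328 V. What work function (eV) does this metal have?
4.76 eV

The stopping potential gives the maximum kinetic energy: KE_max = eV_s = 5.328 eV

From Einstein's photoelectric equation: KE_max = hc/λ - φ
Rearranging: φ = hc/λ - KE_max

Calculate photon energy:
E_photon = hc/λ = (6.626×10⁻³⁴ J·s)(3×10⁸ m/s) / (122.9×10⁻⁹ m) = 10.0882 eV

Therefore:
φ = 10.0882 - 5.328 = 4.76 eV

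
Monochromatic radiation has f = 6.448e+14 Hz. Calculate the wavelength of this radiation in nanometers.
464.94 nm

Using the wave equation: c = fλ

Solving for wavelength:
λ = c/f = (3×10⁸ m/s) / (6.448e+14 Hz)
λ = 464.94 nm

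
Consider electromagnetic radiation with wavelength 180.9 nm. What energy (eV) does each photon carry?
6.8537 eV

Using E = hf = hc/λ:

E = hc/λ = (6.626×10⁻³⁴ J·s)(3×10⁸ m/s) / (180.9×10⁻⁹ m)
E = 6.8537 eV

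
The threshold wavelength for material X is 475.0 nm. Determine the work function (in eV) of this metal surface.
2.61 eV

At the threshold wavelength, photon energy equals work function:
φ = hc/λ₀

Calculating:
φ = (6.626×10⁻³⁴ J·s)(3×10⁸ m/s) / (475.0×10⁻⁹ m)
φ = 2.61 eV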